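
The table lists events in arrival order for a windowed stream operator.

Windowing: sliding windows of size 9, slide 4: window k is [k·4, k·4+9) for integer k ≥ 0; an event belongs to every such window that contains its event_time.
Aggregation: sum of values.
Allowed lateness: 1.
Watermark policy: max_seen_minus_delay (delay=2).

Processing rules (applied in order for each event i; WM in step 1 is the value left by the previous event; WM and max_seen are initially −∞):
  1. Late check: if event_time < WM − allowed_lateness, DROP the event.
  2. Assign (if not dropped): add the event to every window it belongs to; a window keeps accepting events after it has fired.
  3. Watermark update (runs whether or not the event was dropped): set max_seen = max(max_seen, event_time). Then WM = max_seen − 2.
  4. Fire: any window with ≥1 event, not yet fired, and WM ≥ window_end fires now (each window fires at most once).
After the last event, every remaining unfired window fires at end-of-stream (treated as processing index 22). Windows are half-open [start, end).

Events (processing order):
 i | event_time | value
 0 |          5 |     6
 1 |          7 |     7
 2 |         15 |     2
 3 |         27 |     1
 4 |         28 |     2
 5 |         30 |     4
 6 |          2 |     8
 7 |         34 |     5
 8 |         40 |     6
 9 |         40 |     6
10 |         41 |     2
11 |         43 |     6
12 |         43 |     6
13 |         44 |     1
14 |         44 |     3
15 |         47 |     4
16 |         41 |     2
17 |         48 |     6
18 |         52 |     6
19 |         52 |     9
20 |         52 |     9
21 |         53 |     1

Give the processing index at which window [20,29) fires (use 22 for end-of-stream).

i=0 t=5 v=6: → [4,13),[0,9); WM=3
i=1 t=7 v=7: → [4,13),[0,9); WM=5
i=2 t=15 v=2: → [12,21),[8,17); WM=13; [0,9) fires=13 [4,13) fires=13
i=3 t=27 v=1: → [24,33),[20,29); WM=25; [8,17) fires=2 [12,21) fires=2
i=4 t=28 v=2: → [28,37),[24,33),[20,29); WM=26
i=5 t=30 v=4: → [28,37),[24,33); WM=28
i=6 t=2 v=8: DROP (t<28-1); WM=28
i=7 t=34 v=5: → [32,41),[28,37); WM=32; [20,29) fires=3
i=8 t=40 v=6: → [40,49),[36,45),[32,41); WM=38; [24,33) fires=7 [28,37) fires=11
i=9 t=40 v=6: → [40,49),[36,45),[32,41); WM=38
i=10 t=41 v=2: → [40,49),[36,45); WM=39
i=11 t=43 v=6: → [40,49),[36,45); WM=41; [32,41) fires=17
i=12 t=43 v=6: → [40,49),[36,45); WM=41
i=13 t=44 v=1: → [44,53),[40,49),[36,45); WM=42
i=14 t=44 v=3: → [44,53),[40,49),[36,45); WM=42
i=15 t=47 v=4: → [44,53),[40,49); WM=45; [36,45) fires=30
i=16 t=41 v=2: DROP (t<45-1); WM=45
i=17 t=48 v=6: → [48,57),[44,53),[40,49); WM=46
i=18 t=52 v=6: → [52,61),[48,57),[44,53); WM=50; [40,49) fires=40
i=19 t=52 v=9: → [52,61),[48,57),[44,53); WM=50
i=20 t=52 v=9: → [52,61),[48,57),[44,53); WM=50
i=21 t=53 v=1: → [52,61),[48,57); WM=51

7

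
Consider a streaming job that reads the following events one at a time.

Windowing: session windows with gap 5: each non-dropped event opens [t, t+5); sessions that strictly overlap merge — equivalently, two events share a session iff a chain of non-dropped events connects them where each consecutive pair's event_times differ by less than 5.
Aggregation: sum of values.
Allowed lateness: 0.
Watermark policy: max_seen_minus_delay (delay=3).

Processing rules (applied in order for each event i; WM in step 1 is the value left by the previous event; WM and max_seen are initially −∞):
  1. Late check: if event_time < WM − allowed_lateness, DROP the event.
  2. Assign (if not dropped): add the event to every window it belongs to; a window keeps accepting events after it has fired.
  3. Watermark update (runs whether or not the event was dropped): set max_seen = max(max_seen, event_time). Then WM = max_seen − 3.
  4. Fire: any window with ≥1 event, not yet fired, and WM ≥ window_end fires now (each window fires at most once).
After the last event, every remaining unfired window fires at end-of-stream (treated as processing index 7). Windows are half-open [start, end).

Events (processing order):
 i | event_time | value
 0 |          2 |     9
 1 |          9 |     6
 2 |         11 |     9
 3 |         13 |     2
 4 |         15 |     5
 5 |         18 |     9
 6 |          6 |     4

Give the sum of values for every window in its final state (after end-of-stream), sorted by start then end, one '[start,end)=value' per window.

[2,7)=9 [9,23)=31

i=0 t=2 v=9: → [2,7); WM=-1
i=1 t=9 v=6: → [9,14); WM=6
i=2 t=11 v=9: → [9,16); WM=8
i=3 t=13 v=2: → [9,18); WM=10
i=4 t=15 v=5: → [9,20); WM=12
i=5 t=18 v=9: → [9,23); WM=15
i=6 t=6 v=4: DROP (t<15-0); WM=15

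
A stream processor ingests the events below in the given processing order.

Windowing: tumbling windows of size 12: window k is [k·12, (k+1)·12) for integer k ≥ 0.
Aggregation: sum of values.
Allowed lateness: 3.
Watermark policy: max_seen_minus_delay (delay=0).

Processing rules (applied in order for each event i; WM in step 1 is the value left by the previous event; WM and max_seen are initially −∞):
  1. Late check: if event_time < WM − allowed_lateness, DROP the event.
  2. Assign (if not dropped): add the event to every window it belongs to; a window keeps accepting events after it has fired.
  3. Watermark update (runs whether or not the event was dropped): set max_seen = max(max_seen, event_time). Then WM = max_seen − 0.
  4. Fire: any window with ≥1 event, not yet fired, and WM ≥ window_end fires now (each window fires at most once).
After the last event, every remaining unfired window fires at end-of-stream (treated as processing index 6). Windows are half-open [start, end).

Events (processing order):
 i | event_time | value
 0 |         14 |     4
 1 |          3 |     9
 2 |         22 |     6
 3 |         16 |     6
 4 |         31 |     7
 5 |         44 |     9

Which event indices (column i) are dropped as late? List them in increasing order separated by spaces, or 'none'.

i=0 t=14 v=4: → [12,24); WM=14
i=1 t=3 v=9: DROP (t<14-3); WM=14
i=2 t=22 v=6: → [12,24); WM=22
i=3 t=16 v=6: DROP (t<22-3); WM=22
i=4 t=31 v=7: → [24,36); WM=31; [12,24) fires=10
i=5 t=44 v=9: → [36,48); WM=44; [24,36) fires=7

1 3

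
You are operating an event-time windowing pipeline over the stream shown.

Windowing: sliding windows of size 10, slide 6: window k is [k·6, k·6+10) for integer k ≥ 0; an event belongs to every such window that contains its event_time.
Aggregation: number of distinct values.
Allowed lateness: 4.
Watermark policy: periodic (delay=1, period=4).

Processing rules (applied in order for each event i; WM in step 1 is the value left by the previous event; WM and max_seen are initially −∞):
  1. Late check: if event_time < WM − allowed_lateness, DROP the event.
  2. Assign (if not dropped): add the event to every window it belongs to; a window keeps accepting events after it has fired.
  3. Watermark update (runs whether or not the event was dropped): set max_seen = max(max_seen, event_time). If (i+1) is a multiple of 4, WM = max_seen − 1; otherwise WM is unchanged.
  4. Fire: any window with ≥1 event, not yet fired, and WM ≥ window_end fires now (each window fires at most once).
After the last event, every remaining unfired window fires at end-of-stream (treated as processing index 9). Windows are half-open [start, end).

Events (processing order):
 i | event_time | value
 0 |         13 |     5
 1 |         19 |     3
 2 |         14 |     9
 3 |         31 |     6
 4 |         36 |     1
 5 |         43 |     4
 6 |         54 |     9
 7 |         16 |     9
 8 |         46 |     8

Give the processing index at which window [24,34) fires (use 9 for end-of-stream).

i=0 t=13 v=5: → [12,22),[6,16); WM=−∞
i=1 t=19 v=3: → [18,28),[12,22); WM=−∞
i=2 t=14 v=9: → [12,22),[6,16); WM=−∞
i=3 t=31 v=6: → [30,40),[24,34); WM=30; [6,16) fires=2 [12,22) fires=3 [18,28) fires=1
i=4 t=36 v=1: → [36,46),[30,40); WM=30
i=5 t=43 v=4: → [42,52),[36,46); WM=30
i=6 t=54 v=9: → [54,64),[48,58); WM=30
i=7 t=16 v=9: DROP (t<30-4); WM=53; [24,34) fires=1 [30,40) fires=2 [36,46) fires=2 [42,52) fires=1
i=8 t=46 v=8: DROP (t<53-4); WM=53

7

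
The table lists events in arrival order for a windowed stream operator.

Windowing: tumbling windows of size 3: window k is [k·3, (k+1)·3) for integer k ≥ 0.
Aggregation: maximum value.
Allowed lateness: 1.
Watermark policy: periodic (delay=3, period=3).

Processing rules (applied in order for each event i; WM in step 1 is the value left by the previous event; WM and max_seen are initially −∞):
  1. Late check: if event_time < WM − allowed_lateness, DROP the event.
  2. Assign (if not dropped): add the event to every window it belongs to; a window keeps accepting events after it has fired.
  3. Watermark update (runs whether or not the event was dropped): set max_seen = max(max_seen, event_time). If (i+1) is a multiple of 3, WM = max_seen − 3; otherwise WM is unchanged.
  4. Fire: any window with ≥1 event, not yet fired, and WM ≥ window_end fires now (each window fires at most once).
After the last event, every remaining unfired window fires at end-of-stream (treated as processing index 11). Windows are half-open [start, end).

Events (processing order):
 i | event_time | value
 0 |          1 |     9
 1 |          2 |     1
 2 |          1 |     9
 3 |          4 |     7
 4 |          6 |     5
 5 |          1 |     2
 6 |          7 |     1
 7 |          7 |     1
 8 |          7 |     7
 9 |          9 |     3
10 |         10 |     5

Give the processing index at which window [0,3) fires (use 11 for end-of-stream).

5

i=0 t=1 v=9: → [0,3); WM=−∞
i=1 t=2 v=1: → [0,3); WM=−∞
i=2 t=1 v=9: → [0,3); WM=-1
i=3 t=4 v=7: → [3,6); WM=-1
i=4 t=6 v=5: → [6,9); WM=-1
i=5 t=1 v=2: → [0,3); WM=3; [0,3) fires=9
i=6 t=7 v=1: → [6,9); WM=3
i=7 t=7 v=1: → [6,9); WM=3
i=8 t=7 v=7: → [6,9); WM=4
i=9 t=9 v=3: → [9,12); WM=4
i=10 t=10 v=5: → [9,12); WM=4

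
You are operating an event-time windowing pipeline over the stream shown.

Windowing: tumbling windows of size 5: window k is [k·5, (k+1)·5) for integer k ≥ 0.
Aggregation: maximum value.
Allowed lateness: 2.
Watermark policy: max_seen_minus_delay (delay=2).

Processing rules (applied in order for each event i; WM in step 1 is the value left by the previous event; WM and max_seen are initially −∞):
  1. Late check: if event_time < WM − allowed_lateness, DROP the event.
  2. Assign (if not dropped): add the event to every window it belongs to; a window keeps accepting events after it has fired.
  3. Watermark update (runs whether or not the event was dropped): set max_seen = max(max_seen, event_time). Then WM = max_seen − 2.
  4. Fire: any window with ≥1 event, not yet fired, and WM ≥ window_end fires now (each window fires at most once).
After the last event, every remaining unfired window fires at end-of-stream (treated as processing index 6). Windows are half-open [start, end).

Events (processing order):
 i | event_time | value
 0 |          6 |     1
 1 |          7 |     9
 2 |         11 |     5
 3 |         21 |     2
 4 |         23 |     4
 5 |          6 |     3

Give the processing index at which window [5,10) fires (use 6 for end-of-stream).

3

i=0 t=6 v=1: → [5,10); WM=4
i=1 t=7 v=9: → [5,10); WM=5
i=2 t=11 v=5: → [10,15); WM=9
i=3 t=21 v=2: → [20,25); WM=19; [5,10) fires=9 [10,15) fires=5
i=4 t=23 v=4: → [20,25); WM=21
i=5 t=6 v=3: DROP (t<21-2); WM=21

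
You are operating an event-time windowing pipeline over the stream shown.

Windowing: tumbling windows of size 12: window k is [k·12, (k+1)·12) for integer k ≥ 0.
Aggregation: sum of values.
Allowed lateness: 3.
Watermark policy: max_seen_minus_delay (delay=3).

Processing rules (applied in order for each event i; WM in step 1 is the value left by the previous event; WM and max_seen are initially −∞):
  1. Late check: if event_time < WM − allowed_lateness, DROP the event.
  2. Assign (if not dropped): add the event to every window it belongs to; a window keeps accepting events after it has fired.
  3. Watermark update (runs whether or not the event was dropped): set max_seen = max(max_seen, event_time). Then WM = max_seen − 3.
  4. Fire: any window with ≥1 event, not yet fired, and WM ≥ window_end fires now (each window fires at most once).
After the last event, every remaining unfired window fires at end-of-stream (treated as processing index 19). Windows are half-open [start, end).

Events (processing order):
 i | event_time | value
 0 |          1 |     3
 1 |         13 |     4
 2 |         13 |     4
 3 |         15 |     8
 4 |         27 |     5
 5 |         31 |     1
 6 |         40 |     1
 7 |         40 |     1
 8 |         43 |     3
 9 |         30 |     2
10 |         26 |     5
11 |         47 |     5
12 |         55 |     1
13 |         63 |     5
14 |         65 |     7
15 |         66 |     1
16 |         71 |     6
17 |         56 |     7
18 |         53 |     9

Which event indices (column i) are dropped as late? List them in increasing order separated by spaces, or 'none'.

i=0 t=1 v=3: → [0,12); WM=-2
i=1 t=13 v=4: → [12,24); WM=10
i=2 t=13 v=4: → [12,24); WM=10
i=3 t=15 v=8: → [12,24); WM=12; [0,12) fires=3
i=4 t=27 v=5: → [24,36); WM=24; [12,24) fires=16
i=5 t=31 v=1: → [24,36); WM=28
i=6 t=40 v=1: → [36,48); WM=37; [24,36) fires=6
i=7 t=40 v=1: → [36,48); WM=37
i=8 t=43 v=3: → [36,48); WM=40
i=9 t=30 v=2: DROP (t<40-3); WM=40
i=10 t=26 v=5: DROP (t<40-3); WM=40
i=11 t=47 v=5: → [36,48); WM=44
i=12 t=55 v=1: → [48,60); WM=52; [36,48) fires=10
i=13 t=63 v=5: → [60,72); WM=60; [48,60) fires=1
i=14 t=65 v=7: → [60,72); WM=62
i=15 t=66 v=1: → [60,72); WM=63
i=16 t=71 v=6: → [60,72); WM=68
i=17 t=56 v=7: DROP (t<68-3); WM=68
i=18 t=53 v=9: DROP (t<68-3); WM=68

9 10 17 18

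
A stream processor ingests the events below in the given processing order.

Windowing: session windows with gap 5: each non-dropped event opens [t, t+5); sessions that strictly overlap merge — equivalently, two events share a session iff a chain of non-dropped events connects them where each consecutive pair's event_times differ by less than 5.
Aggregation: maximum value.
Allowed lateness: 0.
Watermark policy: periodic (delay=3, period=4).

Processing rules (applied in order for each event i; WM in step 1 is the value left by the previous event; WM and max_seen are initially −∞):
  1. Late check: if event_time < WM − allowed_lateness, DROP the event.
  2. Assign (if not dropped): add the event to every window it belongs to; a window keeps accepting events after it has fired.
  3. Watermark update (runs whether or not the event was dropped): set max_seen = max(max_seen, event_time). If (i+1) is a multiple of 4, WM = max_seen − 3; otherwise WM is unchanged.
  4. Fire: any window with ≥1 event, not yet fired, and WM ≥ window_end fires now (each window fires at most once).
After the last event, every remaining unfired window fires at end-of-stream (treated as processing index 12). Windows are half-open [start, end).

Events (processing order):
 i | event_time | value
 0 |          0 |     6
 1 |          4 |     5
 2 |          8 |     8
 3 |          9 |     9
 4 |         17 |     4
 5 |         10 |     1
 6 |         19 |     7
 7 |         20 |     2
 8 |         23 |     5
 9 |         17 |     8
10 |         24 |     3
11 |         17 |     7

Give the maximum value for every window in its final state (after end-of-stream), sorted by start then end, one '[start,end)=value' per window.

[0,15)=9 [17,29)=8

i=0 t=0 v=6: → [0,5); WM=−∞
i=1 t=4 v=5: → [0,9); WM=−∞
i=2 t=8 v=8: → [0,13); WM=−∞
i=3 t=9 v=9: → [0,14); WM=6
i=4 t=17 v=4: → [17,22); WM=6
i=5 t=10 v=1: → [0,15); WM=6
i=6 t=19 v=7: → [17,24); WM=6
i=7 t=20 v=2: → [17,25); WM=17
i=8 t=23 v=5: → [17,28); WM=17
i=9 t=17 v=8: → [17,28); WM=17
i=10 t=24 v=3: → [17,29); WM=17
i=11 t=17 v=7: → [17,29); WM=21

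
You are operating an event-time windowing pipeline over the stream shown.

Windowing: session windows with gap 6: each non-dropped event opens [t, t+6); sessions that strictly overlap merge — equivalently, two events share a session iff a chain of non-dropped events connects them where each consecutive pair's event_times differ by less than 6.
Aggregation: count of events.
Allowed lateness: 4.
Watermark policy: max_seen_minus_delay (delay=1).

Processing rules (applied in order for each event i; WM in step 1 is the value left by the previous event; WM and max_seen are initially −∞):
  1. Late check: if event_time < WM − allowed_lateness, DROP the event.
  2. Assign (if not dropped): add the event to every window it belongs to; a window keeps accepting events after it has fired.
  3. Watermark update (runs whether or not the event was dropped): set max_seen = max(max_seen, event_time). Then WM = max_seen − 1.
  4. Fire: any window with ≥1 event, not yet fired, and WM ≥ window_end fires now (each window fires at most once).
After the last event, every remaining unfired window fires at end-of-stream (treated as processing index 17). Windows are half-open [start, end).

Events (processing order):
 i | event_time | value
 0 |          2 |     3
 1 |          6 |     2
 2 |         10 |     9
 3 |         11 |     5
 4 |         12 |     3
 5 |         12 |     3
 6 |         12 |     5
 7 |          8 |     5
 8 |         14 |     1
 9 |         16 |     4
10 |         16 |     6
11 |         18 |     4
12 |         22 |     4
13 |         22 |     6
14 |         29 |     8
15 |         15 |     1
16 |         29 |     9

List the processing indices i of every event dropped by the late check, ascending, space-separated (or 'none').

i=0 t=2 v=3: → [2,8); WM=1
i=1 t=6 v=2: → [2,12); WM=5
i=2 t=10 v=9: → [2,16); WM=9
i=3 t=11 v=5: → [2,17); WM=10
i=4 t=12 v=3: → [2,18); WM=11
i=5 t=12 v=3: → [2,18); WM=11
i=6 t=12 v=5: → [2,18); WM=11
i=7 t=8 v=5: → [2,18); WM=11
i=8 t=14 v=1: → [2,20); WM=13
i=9 t=16 v=4: → [2,22); WM=15
i=10 t=16 v=6: → [2,22); WM=15
i=11 t=18 v=4: → [2,24); WM=17
i=12 t=22 v=4: → [2,28); WM=21
i=13 t=22 v=6: → [2,28); WM=21
i=14 t=29 v=8: → [29,35); WM=28
i=15 t=15 v=1: DROP (t<28-4); WM=28
i=16 t=29 v=9: → [29,35); WM=28

15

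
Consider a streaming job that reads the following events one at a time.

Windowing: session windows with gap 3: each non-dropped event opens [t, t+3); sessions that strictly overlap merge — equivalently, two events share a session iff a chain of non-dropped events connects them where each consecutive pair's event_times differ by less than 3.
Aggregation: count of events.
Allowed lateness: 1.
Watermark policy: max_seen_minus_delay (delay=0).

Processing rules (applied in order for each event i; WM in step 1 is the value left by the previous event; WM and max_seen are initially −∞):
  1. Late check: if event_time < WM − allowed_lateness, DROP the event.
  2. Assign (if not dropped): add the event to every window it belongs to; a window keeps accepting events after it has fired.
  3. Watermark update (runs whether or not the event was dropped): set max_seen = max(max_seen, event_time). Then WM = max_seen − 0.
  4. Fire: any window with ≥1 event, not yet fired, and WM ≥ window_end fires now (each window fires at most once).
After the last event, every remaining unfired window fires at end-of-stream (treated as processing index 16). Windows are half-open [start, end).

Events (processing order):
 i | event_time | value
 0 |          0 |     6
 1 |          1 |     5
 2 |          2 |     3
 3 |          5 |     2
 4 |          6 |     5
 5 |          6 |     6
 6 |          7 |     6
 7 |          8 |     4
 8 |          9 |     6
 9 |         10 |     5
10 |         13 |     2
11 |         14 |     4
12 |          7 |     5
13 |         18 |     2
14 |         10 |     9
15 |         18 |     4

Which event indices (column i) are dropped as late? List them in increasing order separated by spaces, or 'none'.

i=0 t=0 v=6: → [0,3); WM=0
i=1 t=1 v=5: → [0,4); WM=1
i=2 t=2 v=3: → [0,5); WM=2
i=3 t=5 v=2: → [5,8); WM=5
i=4 t=6 v=5: → [5,9); WM=6
i=5 t=6 v=6: → [5,9); WM=6
i=6 t=7 v=6: → [5,10); WM=7
i=7 t=8 v=4: → [5,11); WM=8
i=8 t=9 v=6: → [5,12); WM=9
i=9 t=10 v=5: → [5,13); WM=10
i=10 t=13 v=2: → [13,16); WM=13
i=11 t=14 v=4: → [13,17); WM=14
i=12 t=7 v=5: DROP (t<14-1); WM=14
i=13 t=18 v=2: → [18,21); WM=18
i=14 t=10 v=9: DROP (t<18-1); WM=18
i=15 t=18 v=4: → [18,21); WM=18

12 14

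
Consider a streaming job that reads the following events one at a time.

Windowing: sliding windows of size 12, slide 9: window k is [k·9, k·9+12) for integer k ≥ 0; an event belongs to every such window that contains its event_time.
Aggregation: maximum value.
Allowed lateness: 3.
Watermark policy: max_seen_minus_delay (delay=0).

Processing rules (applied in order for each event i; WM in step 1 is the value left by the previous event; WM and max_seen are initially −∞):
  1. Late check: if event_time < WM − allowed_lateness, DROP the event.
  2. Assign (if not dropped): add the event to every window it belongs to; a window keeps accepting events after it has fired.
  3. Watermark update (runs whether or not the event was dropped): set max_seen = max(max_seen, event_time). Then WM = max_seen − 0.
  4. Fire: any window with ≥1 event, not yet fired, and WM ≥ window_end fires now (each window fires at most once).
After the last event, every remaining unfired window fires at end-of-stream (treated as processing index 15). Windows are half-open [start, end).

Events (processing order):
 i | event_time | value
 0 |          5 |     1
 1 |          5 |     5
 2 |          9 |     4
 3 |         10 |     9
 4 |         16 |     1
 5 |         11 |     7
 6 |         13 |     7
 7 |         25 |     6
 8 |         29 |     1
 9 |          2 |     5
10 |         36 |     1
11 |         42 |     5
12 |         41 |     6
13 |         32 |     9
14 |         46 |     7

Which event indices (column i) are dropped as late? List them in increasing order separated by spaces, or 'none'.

5 9 13

i=0 t=5 v=1: → [0,12); WM=5
i=1 t=5 v=5: → [0,12); WM=5
i=2 t=9 v=4: → [9,21),[0,12); WM=9
i=3 t=10 v=9: → [9,21),[0,12); WM=10
i=4 t=16 v=1: → [9,21); WM=16; [0,12) fires=9
i=5 t=11 v=7: DROP (t<16-3); WM=16
i=6 t=13 v=7: → [9,21); WM=16
i=7 t=25 v=6: → [18,30); WM=25; [9,21) fires=9
i=8 t=29 v=1: → [27,39),[18,30); WM=29
i=9 t=2 v=5: DROP (t<29-3); WM=29
i=10 t=36 v=1: → [36,48),[27,39); WM=36; [18,30) fires=6
i=11 t=42 v=5: → [36,48); WM=42; [27,39) fires=1
i=12 t=41 v=6: → [36,48); WM=42
i=13 t=32 v=9: DROP (t<42-3); WM=42
i=14 t=46 v=7: → [45,57),[36,48); WM=46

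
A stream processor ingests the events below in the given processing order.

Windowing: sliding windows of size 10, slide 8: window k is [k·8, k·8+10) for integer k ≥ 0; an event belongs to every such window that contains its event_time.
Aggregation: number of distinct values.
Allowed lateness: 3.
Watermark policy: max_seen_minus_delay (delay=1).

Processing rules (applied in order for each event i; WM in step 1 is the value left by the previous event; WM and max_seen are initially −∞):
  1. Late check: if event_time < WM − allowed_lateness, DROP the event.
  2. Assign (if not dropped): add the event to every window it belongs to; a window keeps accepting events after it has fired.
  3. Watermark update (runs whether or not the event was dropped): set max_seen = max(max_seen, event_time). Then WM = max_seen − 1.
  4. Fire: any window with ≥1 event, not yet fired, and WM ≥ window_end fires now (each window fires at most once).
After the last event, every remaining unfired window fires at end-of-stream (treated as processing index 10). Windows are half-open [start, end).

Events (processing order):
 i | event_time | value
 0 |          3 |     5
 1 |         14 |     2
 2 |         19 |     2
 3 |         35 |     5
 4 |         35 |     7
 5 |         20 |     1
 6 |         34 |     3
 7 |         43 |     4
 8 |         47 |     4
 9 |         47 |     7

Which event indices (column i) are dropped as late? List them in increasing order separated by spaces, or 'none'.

i=0 t=3 v=5: → [0,10); WM=2
i=1 t=14 v=2: → [8,18); WM=13; [0,10) fires=1
i=2 t=19 v=2: → [16,26); WM=18; [8,18) fires=1
i=3 t=35 v=5: → [32,42); WM=34; [16,26) fires=1
i=4 t=35 v=7: → [32,42); WM=34
i=5 t=20 v=1: DROP (t<34-3); WM=34
i=6 t=34 v=3: → [32,42); WM=34
i=7 t=43 v=4: → [40,50); WM=42; [32,42) fires=3
i=8 t=47 v=4: → [40,50); WM=46
i=9 t=47 v=7: → [40,50); WM=46

5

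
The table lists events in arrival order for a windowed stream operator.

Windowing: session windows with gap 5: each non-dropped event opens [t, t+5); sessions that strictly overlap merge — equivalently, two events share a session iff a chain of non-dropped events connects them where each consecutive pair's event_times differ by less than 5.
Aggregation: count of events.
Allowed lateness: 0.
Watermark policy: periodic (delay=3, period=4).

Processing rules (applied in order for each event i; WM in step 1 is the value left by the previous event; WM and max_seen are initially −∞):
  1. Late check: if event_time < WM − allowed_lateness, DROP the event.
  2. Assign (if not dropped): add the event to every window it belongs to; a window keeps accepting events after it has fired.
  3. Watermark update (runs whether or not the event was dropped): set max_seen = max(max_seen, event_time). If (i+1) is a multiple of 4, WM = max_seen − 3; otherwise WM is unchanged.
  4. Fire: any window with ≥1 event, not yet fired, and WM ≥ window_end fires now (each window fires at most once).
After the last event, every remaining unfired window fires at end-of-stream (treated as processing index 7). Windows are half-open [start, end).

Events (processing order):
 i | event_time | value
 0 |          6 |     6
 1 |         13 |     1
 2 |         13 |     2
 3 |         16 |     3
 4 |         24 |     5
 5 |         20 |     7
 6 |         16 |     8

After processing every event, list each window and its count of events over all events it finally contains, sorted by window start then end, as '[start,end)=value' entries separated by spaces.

i=0 t=6 v=6: → [6,11); WM=−∞
i=1 t=13 v=1: → [13,18); WM=−∞
i=2 t=13 v=2: → [13,18); WM=−∞
i=3 t=16 v=3: → [13,21); WM=13
i=4 t=24 v=5: → [24,29); WM=13
i=5 t=20 v=7: → [13,29); WM=13
i=6 t=16 v=8: → [13,29); WM=13

[6,11)=1 [13,29)=6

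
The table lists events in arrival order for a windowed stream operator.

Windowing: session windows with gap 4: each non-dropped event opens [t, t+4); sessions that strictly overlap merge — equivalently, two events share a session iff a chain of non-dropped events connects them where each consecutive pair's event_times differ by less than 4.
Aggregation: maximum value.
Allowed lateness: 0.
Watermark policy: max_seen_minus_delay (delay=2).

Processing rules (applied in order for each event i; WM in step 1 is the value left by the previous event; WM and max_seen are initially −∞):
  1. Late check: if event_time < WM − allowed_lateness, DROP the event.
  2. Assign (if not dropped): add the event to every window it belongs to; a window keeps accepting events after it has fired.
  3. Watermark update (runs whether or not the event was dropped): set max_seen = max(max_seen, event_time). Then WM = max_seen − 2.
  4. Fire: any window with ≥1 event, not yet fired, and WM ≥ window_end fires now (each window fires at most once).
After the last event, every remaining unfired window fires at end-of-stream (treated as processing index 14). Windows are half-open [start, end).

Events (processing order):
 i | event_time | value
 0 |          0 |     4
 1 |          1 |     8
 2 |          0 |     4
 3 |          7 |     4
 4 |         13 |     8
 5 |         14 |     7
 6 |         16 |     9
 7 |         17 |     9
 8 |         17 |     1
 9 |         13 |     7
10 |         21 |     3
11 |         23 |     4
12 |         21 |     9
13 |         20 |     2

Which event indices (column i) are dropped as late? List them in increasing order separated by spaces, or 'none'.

i=0 t=0 v=4: → [0,4); WM=-2
i=1 t=1 v=8: → [0,5); WM=-1
i=2 t=0 v=4: → [0,5); WM=-1
i=3 t=7 v=4: → [7,11); WM=5
i=4 t=13 v=8: → [13,17); WM=11
i=5 t=14 v=7: → [13,18); WM=12
i=6 t=16 v=9: → [13,20); WM=14
i=7 t=17 v=9: → [13,21); WM=15
i=8 t=17 v=1: → [13,21); WM=15
i=9 t=13 v=7: DROP (t<15-0); WM=15
i=10 t=21 v=3: → [21,25); WM=19
i=11 t=23 v=4: → [21,27); WM=21
i=12 t=21 v=9: → [21,27); WM=21
i=13 t=20 v=2: DROP (t<21-0); WM=21

9 13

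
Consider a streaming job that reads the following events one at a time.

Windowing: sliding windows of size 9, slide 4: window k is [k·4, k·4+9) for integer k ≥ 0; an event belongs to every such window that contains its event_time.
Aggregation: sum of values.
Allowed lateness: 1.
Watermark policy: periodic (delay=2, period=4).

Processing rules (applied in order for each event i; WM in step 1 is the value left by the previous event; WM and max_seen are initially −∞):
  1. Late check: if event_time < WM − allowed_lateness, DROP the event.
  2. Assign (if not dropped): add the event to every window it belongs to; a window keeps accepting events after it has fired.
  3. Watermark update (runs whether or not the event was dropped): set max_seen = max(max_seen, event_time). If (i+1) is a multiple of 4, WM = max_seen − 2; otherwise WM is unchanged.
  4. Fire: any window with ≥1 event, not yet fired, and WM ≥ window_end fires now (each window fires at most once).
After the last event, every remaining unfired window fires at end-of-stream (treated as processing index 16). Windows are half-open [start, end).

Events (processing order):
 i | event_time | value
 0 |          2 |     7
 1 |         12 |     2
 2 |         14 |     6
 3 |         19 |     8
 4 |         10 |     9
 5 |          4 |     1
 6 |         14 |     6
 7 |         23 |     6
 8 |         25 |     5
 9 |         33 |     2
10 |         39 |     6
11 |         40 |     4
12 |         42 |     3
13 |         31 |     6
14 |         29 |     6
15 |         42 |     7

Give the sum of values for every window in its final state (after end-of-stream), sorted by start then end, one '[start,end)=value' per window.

i=0 t=2 v=7: → [0,9); WM=−∞
i=1 t=12 v=2: → [12,21),[8,17),[4,13); WM=−∞
i=2 t=14 v=6: → [12,21),[8,17); WM=−∞
i=3 t=19 v=8: → [16,25),[12,21); WM=17; [0,9) fires=7 [4,13) fires=2 [8,17) fires=8
i=4 t=10 v=9: DROP (t<17-1); WM=17
i=5 t=4 v=1: DROP (t<17-1); WM=17
i=6 t=14 v=6: DROP (t<17-1); WM=17
i=7 t=23 v=6: → [20,29),[16,25); WM=21; [12,21) fires=16
i=8 t=25 v=5: → [24,33),[20,29); WM=21
i=9 t=33 v=2: → [32,41),[28,37); WM=21
i=10 t=39 v=6: → [36,45),[32,41); WM=21
i=11 t=40 v=4: → [40,49),[36,45),[32,41); WM=38; [16,25) fires=14 [20,29) fires=11 [24,33) fires=5 [28,37) fires=2
i=12 t=42 v=3: → [40,49),[36,45); WM=38
i=13 t=31 v=6: DROP (t<38-1); WM=38
i=14 t=29 v=6: DROP (t<38-1); WM=38
i=15 t=42 v=7: → [40,49),[36,45); WM=40

[0,9)=7 [4,13)=2 [8,17)=8 [12,21)=16 [16,25)=14 [20,29)=11 [24,33)=5 [28,37)=2 [32,41)=12 [36,45)=20 [40,49)=14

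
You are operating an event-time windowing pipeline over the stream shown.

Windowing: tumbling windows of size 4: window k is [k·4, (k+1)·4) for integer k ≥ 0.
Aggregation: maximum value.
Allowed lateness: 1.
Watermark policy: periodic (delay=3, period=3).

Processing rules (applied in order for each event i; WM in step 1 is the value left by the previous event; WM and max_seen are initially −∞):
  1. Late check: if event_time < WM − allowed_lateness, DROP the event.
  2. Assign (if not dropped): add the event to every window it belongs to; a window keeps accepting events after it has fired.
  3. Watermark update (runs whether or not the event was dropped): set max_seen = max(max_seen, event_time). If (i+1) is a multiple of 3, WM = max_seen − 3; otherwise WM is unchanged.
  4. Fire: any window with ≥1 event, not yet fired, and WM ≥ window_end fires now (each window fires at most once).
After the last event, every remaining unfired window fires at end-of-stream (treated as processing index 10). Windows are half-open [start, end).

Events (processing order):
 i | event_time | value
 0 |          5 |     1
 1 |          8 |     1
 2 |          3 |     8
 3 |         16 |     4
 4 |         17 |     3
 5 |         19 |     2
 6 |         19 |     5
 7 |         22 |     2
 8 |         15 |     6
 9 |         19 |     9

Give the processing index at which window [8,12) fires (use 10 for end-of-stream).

5

i=0 t=5 v=1: → [4,8); WM=−∞
i=1 t=8 v=1: → [8,12); WM=−∞
i=2 t=3 v=8: → [0,4); WM=5; [0,4) fires=8
i=3 t=16 v=4: → [16,20); WM=5
i=4 t=17 v=3: → [16,20); WM=5
i=5 t=19 v=2: → [16,20); WM=16; [4,8) fires=1 [8,12) fires=1
i=6 t=19 v=5: → [16,20); WM=16
i=7 t=22 v=2: → [20,24); WM=16
i=8 t=15 v=6: → [12,16); WM=19; [12,16) fires=6
i=9 t=19 v=9: → [16,20); WM=19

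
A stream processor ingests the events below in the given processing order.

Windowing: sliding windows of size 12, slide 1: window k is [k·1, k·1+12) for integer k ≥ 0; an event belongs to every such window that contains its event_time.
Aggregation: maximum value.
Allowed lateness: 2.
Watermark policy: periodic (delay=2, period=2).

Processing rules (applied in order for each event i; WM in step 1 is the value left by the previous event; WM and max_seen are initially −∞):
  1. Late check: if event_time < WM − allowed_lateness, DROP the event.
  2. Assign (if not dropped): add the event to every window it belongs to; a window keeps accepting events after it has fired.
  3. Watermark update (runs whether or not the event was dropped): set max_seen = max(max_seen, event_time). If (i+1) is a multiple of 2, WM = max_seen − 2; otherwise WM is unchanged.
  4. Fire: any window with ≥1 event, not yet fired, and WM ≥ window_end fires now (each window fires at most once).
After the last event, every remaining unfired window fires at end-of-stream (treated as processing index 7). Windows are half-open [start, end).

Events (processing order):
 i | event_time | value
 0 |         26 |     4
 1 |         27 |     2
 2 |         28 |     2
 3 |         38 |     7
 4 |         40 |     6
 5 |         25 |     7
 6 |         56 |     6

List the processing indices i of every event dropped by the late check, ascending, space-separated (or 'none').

5

i=0 t=26 v=4: → [26,38),[25,37),[24,36),[23,35),[22,34),[21,33),[20,32),[19,31),[18,30),[17,29),[16,28),[15,27); WM=−∞
i=1 t=27 v=2: → [27,39),[26,38),[25,37),[24,36),[23,35),[22,34),[21,33),[20,32),[19,31),[18,30),[17,29),[16,28); WM=25
i=2 t=28 v=2: → [28,40),[27,39),[26,38),[25,37),[24,36),[23,35),[22,34),[21,33),[20,32),[19,31),[18,30),[17,29); WM=25
i=3 t=38 v=7: → [38,50),[37,49),[36,48),[35,47),[34,46),[33,45),[32,44),[31,43),[30,42),[29,41),[28,40),[27,39); WM=36; [15,27) fires=4 [16,28) fires=4 [17,29) fires=4 [18,30) fires=4 [19,31) fires=4 [20,32) fires=4 [21,33) fires=4 [22,34) fires=4 [23,35) fires=4 [24,36) fires=4
i=4 t=40 v=6: → [40,52),[39,51),[38,50),[37,49),[36,48),[35,47),[34,46),[33,45),[32,44),[31,43),[30,42),[29,41); WM=36
i=5 t=25 v=7: DROP (t<36-2); WM=38; [25,37) fires=4 [26,38) fires=4
i=6 t=56 v=6: → [56,68),[55,67),[54,66),[53,65),[52,64),[51,63),[50,62),[49,61),[48,60),[47,59),[46,58),[45,57); WM=38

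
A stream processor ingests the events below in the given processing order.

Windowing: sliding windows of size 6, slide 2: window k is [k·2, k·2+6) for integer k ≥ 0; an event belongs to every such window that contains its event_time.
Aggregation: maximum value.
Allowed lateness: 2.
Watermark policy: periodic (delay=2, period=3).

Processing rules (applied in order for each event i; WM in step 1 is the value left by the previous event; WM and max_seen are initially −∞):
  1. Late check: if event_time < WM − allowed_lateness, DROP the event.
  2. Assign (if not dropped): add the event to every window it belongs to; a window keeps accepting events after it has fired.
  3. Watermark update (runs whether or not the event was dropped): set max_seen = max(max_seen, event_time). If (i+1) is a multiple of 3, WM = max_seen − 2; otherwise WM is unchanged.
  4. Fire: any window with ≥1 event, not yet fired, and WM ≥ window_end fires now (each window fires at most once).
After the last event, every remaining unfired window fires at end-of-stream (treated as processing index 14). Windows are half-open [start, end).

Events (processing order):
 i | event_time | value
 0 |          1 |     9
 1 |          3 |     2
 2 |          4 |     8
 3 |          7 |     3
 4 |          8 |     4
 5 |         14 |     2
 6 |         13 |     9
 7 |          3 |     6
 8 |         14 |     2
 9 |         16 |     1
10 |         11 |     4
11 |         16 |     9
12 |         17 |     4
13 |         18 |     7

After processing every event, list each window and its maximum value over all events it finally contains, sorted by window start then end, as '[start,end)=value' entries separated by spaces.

[0,6)=9 [2,8)=8 [4,10)=8 [6,12)=4 [8,14)=9 [10,16)=9 [12,18)=9 [14,20)=9 [16,22)=9 [18,24)=7

i=0 t=1 v=9: → [0,6); WM=−∞
i=1 t=3 v=2: → [2,8),[0,6); WM=−∞
i=2 t=4 v=8: → [4,10),[2,8),[0,6); WM=2
i=3 t=7 v=3: → [6,12),[4,10),[2,8); WM=2
i=4 t=8 v=4: → [8,14),[6,12),[4,10); WM=2
i=5 t=14 v=2: → [14,20),[12,18),[10,16); WM=12; [0,6) fires=9 [2,8) fires=8 [4,10) fires=8 [6,12) fires=4
i=6 t=13 v=9: → [12,18),[10,16),[8,14); WM=12
i=7 t=3 v=6: DROP (t<12-2); WM=12
i=8 t=14 v=2: → [14,20),[12,18),[10,16); WM=12
i=9 t=16 v=1: → [16,22),[14,20),[12,18); WM=12
i=10 t=11 v=4: → [10,16),[8,14),[6,12); WM=12
i=11 t=16 v=9: → [16,22),[14,20),[12,18); WM=14; [8,14) fires=9
i=12 t=17 v=4: → [16,22),[14,20),[12,18); WM=14
i=13 t=18 v=7: → [18,24),[16,22),[14,20); WM=14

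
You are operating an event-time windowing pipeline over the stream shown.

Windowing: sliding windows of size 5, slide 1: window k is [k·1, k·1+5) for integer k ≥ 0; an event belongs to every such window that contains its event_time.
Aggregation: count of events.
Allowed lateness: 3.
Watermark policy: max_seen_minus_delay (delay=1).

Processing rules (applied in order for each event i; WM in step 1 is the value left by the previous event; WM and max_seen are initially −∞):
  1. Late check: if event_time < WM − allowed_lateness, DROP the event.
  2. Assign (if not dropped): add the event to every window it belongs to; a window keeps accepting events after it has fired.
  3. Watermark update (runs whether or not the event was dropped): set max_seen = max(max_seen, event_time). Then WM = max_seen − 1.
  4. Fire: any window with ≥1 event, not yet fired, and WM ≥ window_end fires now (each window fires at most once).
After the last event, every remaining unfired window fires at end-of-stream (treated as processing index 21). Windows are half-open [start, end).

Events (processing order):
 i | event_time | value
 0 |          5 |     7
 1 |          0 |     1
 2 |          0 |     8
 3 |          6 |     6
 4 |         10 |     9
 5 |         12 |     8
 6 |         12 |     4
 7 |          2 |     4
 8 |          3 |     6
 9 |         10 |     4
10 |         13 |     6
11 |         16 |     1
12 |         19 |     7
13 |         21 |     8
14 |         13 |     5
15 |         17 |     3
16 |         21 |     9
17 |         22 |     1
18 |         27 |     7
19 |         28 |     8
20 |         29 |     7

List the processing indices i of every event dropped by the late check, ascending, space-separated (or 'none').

1 2 7 8 14

i=0 t=5 v=7: → [5,10),[4,9),[3,8),[2,7),[1,6); WM=4
i=1 t=0 v=1: DROP (t<4-3); WM=4
i=2 t=0 v=8: DROP (t<4-3); WM=4
i=3 t=6 v=6: → [6,11),[5,10),[4,9),[3,8),[2,7); WM=5
i=4 t=10 v=9: → [10,15),[9,14),[8,13),[7,12),[6,11); WM=9; [1,6) fires=1 [2,7) fires=2 [3,8) fires=2 [4,9) fires=2
i=5 t=12 v=8: → [12,17),[11,16),[10,15),[9,14),[8,13); WM=11; [5,10) fires=2 [6,11) fires=2
i=6 t=12 v=4: → [12,17),[11,16),[10,15),[9,14),[8,13); WM=11
i=7 t=2 v=4: DROP (t<11-3); WM=11
i=8 t=3 v=6: DROP (t<11-3); WM=11
i=9 t=10 v=4: → [10,15),[9,14),[8,13),[7,12),[6,11); WM=11
i=10 t=13 v=6: → [13,18),[12,17),[11,16),[10,15),[9,14); WM=12; [7,12) fires=2
i=11 t=16 v=1: → [16,21),[15,20),[14,19),[13,18),[12,17); WM=15; [8,13) fires=4 [9,14) fires=5 [10,15) fires=5
i=12 t=19 v=7: → [19,24),[18,23),[17,22),[16,21),[15,20); WM=18; [11,16) fires=3 [12,17) fires=4 [13,18) fires=2
i=13 t=21 v=8: → [21,26),[20,25),[19,24),[18,23),[17,22); WM=20; [14,19) fires=1 [15,20) fires=2
i=14 t=13 v=5: DROP (t<20-3); WM=20
i=15 t=17 v=3: → [17,22),[16,21),[15,20),[14,19),[13,18); WM=20
i=16 t=21 v=9: → [21,26),[20,25),[19,24),[18,23),[17,22); WM=20
i=17 t=22 v=1: → [22,27),[21,26),[20,25),[19,24),[18,23); WM=21; [16,21) fires=3
i=18 t=27 v=7: → [27,32),[26,31),[25,30),[24,29),[23,28); WM=26; [17,22) fires=4 [18,23) fires=4 [19,24) fires=4 [20,25) fires=3 [21,26) fires=3
i=19 t=28 v=8: → [28,33),[27,32),[26,31),[25,30),[24,29); WM=27; [22,27) fires=1
i=20 t=29 v=7: → [29,34),[28,33),[27,32),[26,31),[25,30); WM=28; [23,28) fires=1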